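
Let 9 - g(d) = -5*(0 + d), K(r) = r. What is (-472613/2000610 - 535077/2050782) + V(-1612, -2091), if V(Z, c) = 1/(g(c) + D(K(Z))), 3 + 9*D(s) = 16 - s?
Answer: -15706948433742157/31587914409325065 ≈ -0.49725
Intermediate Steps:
D(s) = 13/9 - s/9 (D(s) = -⅓ + (16 - s)/9 = -⅓ + (16/9 - s/9) = 13/9 - s/9)
g(d) = 9 + 5*d (g(d) = 9 - (-5)*(0 + d) = 9 - (-5)*d = 9 + 5*d)
V(Z, c) = 1/(94/9 + 5*c - Z/9) (V(Z, c) = 1/((9 + 5*c) + (13/9 - Z/9)) = 1/(94/9 + 5*c - Z/9))
(-472613/2000610 - 535077/2050782) + V(-1612, -2091) = (-472613/2000610 - 535077/2050782) + 9/(94 - 1*(-1612) + 45*(-2091)) = (-472613*1/2000610 - 535077*1/2050782) + 9/(94 + 1612 - 94095) = (-472613/2000610 - 178359/683594) + 9/(-92389) = -169975552528/341901248085 + 9*(-1/92389) = -169975552528/341901248085 - 9/92389 = -15706948433742157/31587914409325065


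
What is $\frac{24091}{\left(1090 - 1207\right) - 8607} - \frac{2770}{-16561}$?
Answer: $- \frac{374805571}{144478164} \approx -2.5942$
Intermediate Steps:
$\frac{24091}{\left(1090 - 1207\right) - 8607} - \frac{2770}{-16561} = \frac{24091}{-117 - 8607} - - \frac{2770}{16561} = \frac{24091}{-8724} + \frac{2770}{16561} = 24091 \left(- \frac{1}{8724}\right) + \frac{2770}{16561} = - \frac{24091}{8724} + \frac{2770}{16561} = - \frac{374805571}{144478164}$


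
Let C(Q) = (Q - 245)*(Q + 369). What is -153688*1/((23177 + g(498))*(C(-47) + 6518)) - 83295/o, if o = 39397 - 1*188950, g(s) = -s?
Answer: 3061591814311/5496207275693 ≈ 0.55704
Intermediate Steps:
C(Q) = (-245 + Q)*(369 + Q)
o = -149553 (o = 39397 - 188950 = -149553)
-153688*1/((23177 + g(498))*(C(-47) + 6518)) - 83295/o = -153688*1/((23177 - 1*498)*((-90405 + (-47)**2 + 124*(-47)) + 6518)) - 83295/(-149553) = -153688*1/((23177 - 498)*((-90405 + 2209 - 5828) + 6518)) - 83295*(-1/149553) = -153688*1/(22679*(-94024 + 6518)) + 3085/5539 = -153688/((-87506*22679)) + 3085/5539 = -153688/(-1984548574) + 3085/5539 = -153688*(-1/1984548574) + 3085/5539 = 76844/992274287 + 3085/5539 = 3061591814311/5496207275693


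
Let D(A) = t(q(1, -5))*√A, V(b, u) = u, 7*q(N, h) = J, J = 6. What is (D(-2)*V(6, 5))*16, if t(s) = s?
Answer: 480*I*√2/7 ≈ 96.975*I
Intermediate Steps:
q(N, h) = 6/7 (q(N, h) = (⅐)*6 = 6/7)
D(A) = 6*√A/7
(D(-2)*V(6, 5))*16 = ((6*√(-2)/7)*5)*16 = ((6*(I*√2)/7)*5)*16 = ((6*I*√2/7)*5)*16 = (30*I*√2/7)*16 = 480*I*√2/7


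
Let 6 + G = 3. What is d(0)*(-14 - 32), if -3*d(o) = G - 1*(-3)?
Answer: 0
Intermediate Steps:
G = -3 (G = -6 + 3 = -3)
d(o) = 0 (d(o) = -(-3 - 1*(-3))/3 = -(-3 + 3)/3 = -1/3*0 = 0)
d(0)*(-14 - 32) = 0*(-14 - 32) = 0*(-46) = 0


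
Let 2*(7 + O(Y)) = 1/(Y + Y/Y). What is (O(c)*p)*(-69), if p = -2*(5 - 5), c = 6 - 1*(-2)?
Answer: 0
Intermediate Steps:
c = 8 (c = 6 + 2 = 8)
p = 0 (p = -2*0 = 0)
O(Y) = -7 + 1/(2*(1 + Y)) (O(Y) = -7 + 1/(2*(Y + Y/Y)) = -7 + 1/(2*(Y + 1)) = -7 + 1/(2*(1 + Y)))
(O(c)*p)*(-69) = (((-13 - 14*8)/(2*(1 + 8)))*0)*(-69) = (((1/2)*(-13 - 112)/9)*0)*(-69) = (((1/2)*(1/9)*(-125))*0)*(-69) = -125/18*0*(-69) = 0*(-69) = 0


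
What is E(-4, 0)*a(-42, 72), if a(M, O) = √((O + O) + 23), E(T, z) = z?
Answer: 0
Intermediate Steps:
a(M, O) = √(23 + 2*O) (a(M, O) = √(2*O + 23) = √(23 + 2*O))
E(-4, 0)*a(-42, 72) = 0*√(23 + 2*72) = 0*√(23 + 144) = 0*√167 = 0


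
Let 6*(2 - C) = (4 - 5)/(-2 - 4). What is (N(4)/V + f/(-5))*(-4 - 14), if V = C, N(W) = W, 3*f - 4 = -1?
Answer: -11682/355 ≈ -32.907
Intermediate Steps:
f = 1 (f = 4/3 + (1/3)*(-1) = 4/3 - 1/3 = 1)
C = 71/36 (C = 2 - (4 - 5)/(6*(-2 - 4)) = 2 - (-1)/(6*(-6)) = 2 - (-1)*(-1)/(6*6) = 2 - 1/6*1/6 = 2 - 1/36 = 71/36 ≈ 1.9722)
V = 71/36 ≈ 1.9722
(N(4)/V + f/(-5))*(-4 - 14) = (4/(71/36) + 1/(-5))*(-4 - 14) = (4*(36/71) + 1*(-1/5))*(-18) = (144/71 - 1/5)*(-18) = (649/355)*(-18) = -11682/355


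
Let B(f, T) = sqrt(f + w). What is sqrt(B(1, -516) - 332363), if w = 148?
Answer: sqrt(-332363 + sqrt(149)) ≈ 576.5*I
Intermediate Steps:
B(f, T) = sqrt(148 + f) (B(f, T) = sqrt(f + 148) = sqrt(148 + f))
sqrt(B(1, -516) - 332363) = sqrt(sqrt(148 + 1) - 332363) = sqrt(sqrt(149) - 332363) = sqrt(-332363 + sqrt(149))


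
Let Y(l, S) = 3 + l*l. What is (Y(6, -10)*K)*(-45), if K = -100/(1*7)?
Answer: 175500/7 ≈ 25071.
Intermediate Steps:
Y(l, S) = 3 + l**2
K = -100/7 ≈ -14.286
(Y(6, -10)*K)*(-45) = ((3 + 6**2)*(-100/7))*(-45) = ((3 + 36)*(-100/7))*(-45) = (39*(-100/7))*(-45) = -3900/7*(-45) = 175500/7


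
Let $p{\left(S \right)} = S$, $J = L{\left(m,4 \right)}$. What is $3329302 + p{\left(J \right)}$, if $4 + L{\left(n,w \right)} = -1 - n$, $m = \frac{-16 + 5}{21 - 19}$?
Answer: $\frac{6658605}{2} \approx 3.3293 \cdot 10^{6}$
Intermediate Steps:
$m = - \frac{11}{2} \approx -5.5$
$L{\left(n,w \right)} = -5 - n$ ($L{\left(n,w \right)} = -4 - \left(1 + n\right) = -5 - n$)
$J = \frac{1}{2}$ ($J = -5 - - \frac{11}{2} = -5 + \frac{11}{2} = \frac{1}{2} \approx 0.5$)
$3329302 + p{\left(J \right)} = 3329302 + \frac{1}{2} = \frac{6658605}{2}$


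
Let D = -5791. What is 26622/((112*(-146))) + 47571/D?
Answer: -466024497/47347216 ≈ -9.8427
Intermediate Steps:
26622/((112*(-146))) + 47571/D = 26622/((112*(-146))) + 47571/(-5791) = 26622/(-16352) + 47571*(-1/5791) = 26622*(-1/16352) - 47571/5791 = -13311/8176 - 47571/5791 = -466024497/47347216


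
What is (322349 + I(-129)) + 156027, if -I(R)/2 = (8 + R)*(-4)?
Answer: 477408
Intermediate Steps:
I(R) = 64 + 8*R (I(R) = -2*(8 + R)*(-4) = -2*(-32 - 4*R) = 64 + 8*R)
(322349 + I(-129)) + 156027 = (322349 + (64 + 8*(-129))) + 156027 = (322349 + (64 - 1032)) + 156027 = (322349 - 968) + 156027 = 321381 + 156027 = 477408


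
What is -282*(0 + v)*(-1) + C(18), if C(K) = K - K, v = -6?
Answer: -1692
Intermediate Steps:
C(K) = 0
-282*(0 + v)*(-1) + C(18) = -282*(0 - 6)*(-1) + 0 = -(-1692)*(-1) + 0 = -282*6 + 0 = -1692 + 0 = -1692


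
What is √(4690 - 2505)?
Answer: √2185 ≈ 46.744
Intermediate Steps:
√(4690 - 2505) = √2185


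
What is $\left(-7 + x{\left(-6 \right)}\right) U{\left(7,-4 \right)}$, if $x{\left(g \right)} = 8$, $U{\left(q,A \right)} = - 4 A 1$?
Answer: $16$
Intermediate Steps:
$U{\left(q,A \right)} = - 4 A$
$\left(-7 + x{\left(-6 \right)}\right) U{\left(7,-4 \right)} = \left(-7 + 8\right) \left(\left(-4\right) \left(-4\right)\right) = 1 \cdot 16 = 16$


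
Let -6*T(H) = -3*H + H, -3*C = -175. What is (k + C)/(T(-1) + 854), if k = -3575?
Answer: -10550/2561 ≈ -4.1195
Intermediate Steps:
C = 175/3 (C = -⅓*(-175) = 175/3 ≈ 58.333)
T(H) = H/3 (T(H) = -(-3*H + H)/6 = -(-1)*H/3 = H/3)
(k + C)/(T(-1) + 854) = (-3575 + 175/3)/((⅓)*(-1) + 854) = -10550/(3*(-⅓ + 854)) = -10550/(3*2561/3) = -10550/3*3/2561 = -10550/2561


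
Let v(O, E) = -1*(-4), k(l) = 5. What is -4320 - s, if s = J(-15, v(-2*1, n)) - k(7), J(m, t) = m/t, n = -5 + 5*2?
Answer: -17245/4 ≈ -4311.3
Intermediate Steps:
n = 5 (n = -5 + 10 = 5)
v(O, E) = 4
s = -35/4 (s = -15/4 - 1*5 = -15*¼ - 5 = -15/4 - 5 = -35/4 ≈ -8.7500)
-4320 - s = -4320 - 1*(-35/4) = -4320 + 35/4 = -17245/4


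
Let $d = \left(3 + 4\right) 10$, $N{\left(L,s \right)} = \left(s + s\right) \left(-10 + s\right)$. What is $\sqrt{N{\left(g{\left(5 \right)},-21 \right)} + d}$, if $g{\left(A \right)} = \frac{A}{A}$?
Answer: $14 \sqrt{7} \approx 37.041$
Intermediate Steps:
$g{\left(A \right)} = 1$
$N{\left(L,s \right)} = 2 s \left(-10 + s\right)$
$d = 70$ ($d = 7 \cdot 10 = 70$)
$\sqrt{N{\left(g{\left(5 \right)},-21 \right)} + d} = \sqrt{2 \left(-21\right) \left(-10 - 21\right) + 70} = \sqrt{2 \left(-21\right) \left(-31\right) + 70} = \sqrt{1302 + 70} = \sqrt{1372} = 14 \sqrt{7}$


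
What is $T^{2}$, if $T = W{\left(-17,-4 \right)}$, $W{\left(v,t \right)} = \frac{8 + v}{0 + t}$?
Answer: $\frac{81}{16} \approx 5.0625$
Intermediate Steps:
$W{\left(v,t \right)} = \frac{8 + v}{t}$
$T = \frac{9}{4}$ ($T = \frac{8 - 17}{-4} = \left(- \frac{1}{4}\right) \left(-9\right) = \frac{9}{4} \approx 2.25$)
$T^{2} = \left(\frac{9}{4}\right)^{2} = \frac{81}{16}$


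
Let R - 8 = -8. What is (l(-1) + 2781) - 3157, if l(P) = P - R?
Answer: -377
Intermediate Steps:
R = 0 (R = 8 - 8 = 0)
l(P) = P (l(P) = P - 1*0 = P + 0 = P)
(l(-1) + 2781) - 3157 = (-1 + 2781) - 3157 = 2780 - 3157 = -377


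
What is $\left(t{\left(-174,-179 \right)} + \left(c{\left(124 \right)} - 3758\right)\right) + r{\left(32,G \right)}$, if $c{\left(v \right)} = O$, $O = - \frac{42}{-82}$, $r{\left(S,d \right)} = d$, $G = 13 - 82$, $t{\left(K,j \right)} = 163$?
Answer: $- \frac{150203}{41} \approx -3663.5$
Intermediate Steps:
$G = -69$
$O = \frac{21}{41}$ ($O = \left(-42\right) \left(- \frac{1}{82}\right) = \frac{21}{41} \approx 0.5122$)
$c{\left(v \right)} = \frac{21}{41}$
$\left(t{\left(-174,-179 \right)} + \left(c{\left(124 \right)} - 3758\right)\right) + r{\left(32,G \right)} = \left(163 + \left(\frac{21}{41} - 3758\right)\right) - 69 = \left(163 - \frac{154057}{41}\right) - 69 = - \frac{147374}{41} - 69 = - \frac{150203}{41}$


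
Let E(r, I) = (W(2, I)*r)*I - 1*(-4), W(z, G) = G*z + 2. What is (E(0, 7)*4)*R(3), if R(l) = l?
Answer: 48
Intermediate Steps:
W(z, G) = 2 + G*z
E(r, I) = 4 + I*r*(2 + 2*I) (E(r, I) = ((2 + I*2)*r)*I - 1*(-4) = ((2 + 2*I)*r)*I + 4 = (r*(2 + 2*I))*I + 4 = I*r*(2 + 2*I) + 4 = 4 + I*r*(2 + 2*I))
(E(0, 7)*4)*R(3) = ((4 + 2*7*0*(1 + 7))*4)*3 = ((4 + 2*7*0*8)*4)*3 = ((4 + 0)*4)*3 = (4*4)*3 = 16*3 = 48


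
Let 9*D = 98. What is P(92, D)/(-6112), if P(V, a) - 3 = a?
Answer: -125/55008 ≈ -0.0022724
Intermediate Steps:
D = 98/9 (D = (⅑)*98 = 98/9 ≈ 10.889)
P(V, a) = 3 + a
P(92, D)/(-6112) = (3 + 98/9)/(-6112) = (125/9)*(-1/6112) = -125/55008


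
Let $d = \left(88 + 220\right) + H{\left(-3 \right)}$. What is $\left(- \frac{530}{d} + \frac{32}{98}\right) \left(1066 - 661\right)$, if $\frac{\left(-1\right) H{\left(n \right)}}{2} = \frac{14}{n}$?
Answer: $- \frac{1813185}{3332} \approx -544.17$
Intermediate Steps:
$H{\left(n \right)} = - \frac{28}{n}$ ($H{\left(n \right)} = - 2 \frac{14}{n} = - \frac{28}{n}$)
$d = \frac{952}{3}$ ($d = \left(88 + 220\right) - \frac{28}{-3} = 308 - - \frac{28}{3} = 308 + \frac{28}{3} = \frac{952}{3} \approx 317.33$)
$\left(- \frac{530}{d} + \frac{32}{98}\right) \left(1066 - 661\right) = \left(- \frac{530}{\frac{952}{3}} + \frac{32}{98}\right) \left(1066 - 661\right) = \left(\left(-530\right) \frac{3}{952} + 32 \cdot \frac{1}{98}\right) 405 = \left(- \frac{795}{476} + \frac{16}{49}\right) 405 = \left(- \frac{4477}{3332}\right) 405 = - \frac{1813185}{3332}$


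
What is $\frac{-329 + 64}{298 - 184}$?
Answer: $- \frac{265}{114} \approx -2.3246$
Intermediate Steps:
$\frac{-329 + 64}{298 - 184} = - \frac{265}{298 - 184} = - \frac{265}{114}$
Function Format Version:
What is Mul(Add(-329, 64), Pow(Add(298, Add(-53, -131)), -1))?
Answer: Rational(-265, 114) ≈ -2.3246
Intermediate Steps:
Mul(Add(-329, 64), Pow(Add(298, Add(-53, -131)), -1)) = Mul(-265, Pow(Add(298, -184), -1)) = Mul(-265, Pow(114, -1)) = Mul(-265, Rational(1, 114)) = Rational(-265, 114)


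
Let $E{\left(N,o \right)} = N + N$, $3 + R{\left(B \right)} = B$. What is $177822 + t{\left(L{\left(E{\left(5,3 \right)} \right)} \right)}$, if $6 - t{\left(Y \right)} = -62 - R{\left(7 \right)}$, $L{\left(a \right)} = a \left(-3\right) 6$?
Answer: $177894$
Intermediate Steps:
$R{\left(B \right)} = -3 + B$
$E{\left(N,o \right)} = 2 N$
$L{\left(a \right)} = - 18 a$ ($L{\left(a \right)} = - 3 a 6 = - 18 a$)
$t{\left(Y \right)} = 72$ ($t{\left(Y \right)} = 6 - \left(-62 - \left(-3 + 7\right)\right) = 6 - \left(-62 - 4\right) = 6 - -66 = 6 + 66 = 72$)
$177822 + t{\left(L{\left(E{\left(5,3 \right)} \right)} \right)} = 177822 + 72 = 177894$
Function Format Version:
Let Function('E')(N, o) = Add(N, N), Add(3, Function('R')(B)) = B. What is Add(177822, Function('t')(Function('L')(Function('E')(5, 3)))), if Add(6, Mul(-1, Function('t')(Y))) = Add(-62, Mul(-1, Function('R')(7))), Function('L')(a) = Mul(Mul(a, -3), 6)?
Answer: 177894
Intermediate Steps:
Function('R')(B) = Add(-3, B)
Function('E')(N, o) = Mul(2, N)
Function('L')(a) = Mul(-18, a) (Function('L')(a) = Mul(Mul(-3, a), 6) = Mul(-18, a))
Function('t')(Y) = 72 (Function('t')(Y) = Add(6, Mul(-1, Add(-62, Mul(-1, Add(-3, 7))))) = Add(6, Mul(-1, Add(-62, Mul(-1, 4)))) = Add(6, Mul(-1, Add(-62, -4))) = Add(6, Mul(-1, -66)) = Add(6, 66) = 72)
Add(177822, Function('t')(Function('L')(Function('E')(5, 3)))) = Add(177822, 72) = 177894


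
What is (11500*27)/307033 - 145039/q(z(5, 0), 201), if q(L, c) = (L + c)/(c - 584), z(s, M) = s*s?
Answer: 17055733979921/69389458 ≈ 2.4580e+5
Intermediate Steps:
z(s, M) = s²
q(L, c) = (L + c)/(-584 + c)
(11500*27)/307033 - 145039/q(z(5, 0), 201) = (11500*27)/307033 - 145039*(-584 + 201)/(5² + 201) = 310500*(1/307033) - 145039*(-383/(25 + 201)) = 310500/307033 - 145039/((-1/383*226)) = 310500/307033 - 145039/(-226/383) = 310500/307033 - 145039*(-383/226) = 310500/307033 + 55549937/226 = 17055733979921/69389458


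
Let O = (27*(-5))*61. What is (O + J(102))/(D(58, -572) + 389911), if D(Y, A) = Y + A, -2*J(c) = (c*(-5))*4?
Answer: -2405/129799 ≈ -0.018529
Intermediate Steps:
J(c) = 10*c (J(c) = -c*(-5)*4/2 = -(-5*c)*4/2 = -(-10)*c = 10*c)
O = -8235 (O = -135*61 = -8235)
D(Y, A) = A + Y
(O + J(102))/(D(58, -572) + 389911) = (-8235 + 10*102)/((-572 + 58) + 389911) = (-8235 + 1020)/(-514 + 389911) = -7215/389397 = -7215*1/389397 = -2405/129799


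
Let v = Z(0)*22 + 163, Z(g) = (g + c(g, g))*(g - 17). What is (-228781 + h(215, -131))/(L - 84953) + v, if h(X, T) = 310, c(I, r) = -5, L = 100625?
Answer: 10544235/5224 ≈ 2018.4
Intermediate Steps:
Z(g) = (-17 + g)*(-5 + g) (Z(g) = (g - 5)*(g - 17) = (-5 + g)*(-17 + g) = (-17 + g)*(-5 + g))
v = 2033 (v = (85 + 0**2 - 22*0)*22 + 163 = (85 + 0 + 0)*22 + 163 = 85*22 + 163 = 1870 + 163 = 2033)
(-228781 + h(215, -131))/(L - 84953) + v = (-228781 + 310)/(100625 - 84953) + 2033 = -228471/15672 + 2033 = -228471*1/15672 + 2033 = -76157/5224 + 2033 = 10544235/5224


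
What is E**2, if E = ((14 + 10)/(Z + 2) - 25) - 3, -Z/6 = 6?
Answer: 238144/289 ≈ 824.03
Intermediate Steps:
Z = -36 (Z = -6*6 = -36)
E = -488/17 (E = ((14 + 10)/(-36 + 2) - 25) - 3 = (24/(-34) - 25) - 3 = (24*(-1/34) - 25) - 3 = (-12/17 - 25) - 3 = -437/17 - 3 = -488/17 ≈ -28.706)
E**2 = (-488/17)**2 = 238144/289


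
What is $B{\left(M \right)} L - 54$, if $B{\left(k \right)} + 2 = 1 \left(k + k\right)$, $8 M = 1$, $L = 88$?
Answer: $-208$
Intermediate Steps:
$M = \frac{1}{8}$ ($M = \frac{1}{8} \cdot 1 = \frac{1}{8} \approx 0.125$)
$B{\left(k \right)} = -2 + 2 k$ ($B{\left(k \right)} = -2 + 1 \left(k + k\right) = -2 + 1 \cdot 2 k = -2 + 2 k$)
$B{\left(M \right)} L - 54 = \left(-2 + 2 \cdot \frac{1}{8}\right) 88 - 54 = \left(-2 + \frac{1}{4}\right) 88 - 54 = \left(- \frac{7}{4}\right) 88 - 54 = -154 - 54 = -208$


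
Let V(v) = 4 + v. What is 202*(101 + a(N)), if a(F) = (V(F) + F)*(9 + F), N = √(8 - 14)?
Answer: 25250 + 4444*I*√6 ≈ 25250.0 + 10886.0*I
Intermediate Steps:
N = I*√6 (N = √(-6) = I*√6 ≈ 2.4495*I)
a(F) = (4 + 2*F)*(9 + F) (a(F) = ((4 + F) + F)*(9 + F) = (4 + 2*F)*(9 + F))
202*(101 + a(N)) = 202*(101 + (36 + 2*(I*√6)² + 22*(I*√6))) = 202*(101 + (36 + 2*(-6) + 22*I*√6)) = 202*(101 + (36 - 12 + 22*I*√6)) = 202*(101 + (24 + 22*I*√6)) = 202*(125 + 22*I*√6) = 25250 + 4444*I*√6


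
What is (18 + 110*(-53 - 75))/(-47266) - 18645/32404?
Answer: -212804761/765803732 ≈ -0.27788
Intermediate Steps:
(18 + 110*(-53 - 75))/(-47266) - 18645/32404 = (18 + 110*(-128))*(-1/47266) - 18645*1/32404 = (18 - 14080)*(-1/47266) - 18645/32404 = -14062*(-1/47266) - 18645/32404 = 7031/23633 - 18645/32404 = -212804761/765803732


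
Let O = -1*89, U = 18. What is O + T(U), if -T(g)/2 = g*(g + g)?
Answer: -1385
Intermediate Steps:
T(g) = -4*g² (T(g) = -2*g*(g + g) = -2*g*2*g = -4*g²)
O = -89
O + T(U) = -89 - 4*18² = -89 - 4*324 = -89 - 1296 = -1385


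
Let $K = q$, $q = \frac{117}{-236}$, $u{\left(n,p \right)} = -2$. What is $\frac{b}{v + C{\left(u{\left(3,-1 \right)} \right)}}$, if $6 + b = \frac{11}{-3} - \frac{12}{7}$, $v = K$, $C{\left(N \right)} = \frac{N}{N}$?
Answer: $- \frac{56404}{2499} \approx -22.571$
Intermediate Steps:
$C{\left(N \right)} = 1$
$q = - \frac{117}{236}$ ($q = 117 \left(- \frac{1}{236}\right) = - \frac{117}{236} \approx -0.49576$)
$K = - \frac{117}{236} \approx -0.49576$
$v = - \frac{117}{236} \approx -0.49576$
$b = - \frac{239}{21}$ ($b = -6 + \left(\frac{11}{-3} - \frac{12}{7}\right) = -6 + \left(11 \left(- \frac{1}{3}\right) - \frac{12}{7}\right) = -6 - \frac{113}{21} = - \frac{239}{21} \approx -11.381$)
$\frac{b}{v + C{\left(u{\left(3,-1 \right)} \right)}} = \frac{1}{- \frac{117}{236} + 1} \left(- \frac{239}{21}\right) = \frac{1}{\frac{119}{236}} \left(- \frac{239}{21}\right) = \frac{236}{119} \left(- \frac{239}{21}\right) = - \frac{56404}{2499}$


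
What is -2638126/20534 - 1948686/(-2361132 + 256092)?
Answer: -459445536393/3602074280 ≈ -127.55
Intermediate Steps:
-2638126/20534 - 1948686/(-2361132 + 256092) = -2638126*1/20534 - 1948686/(-2105040) = -1319063/10267 - 1948686*(-1/2105040) = -1319063/10267 + 324781/350840 = -459445536393/3602074280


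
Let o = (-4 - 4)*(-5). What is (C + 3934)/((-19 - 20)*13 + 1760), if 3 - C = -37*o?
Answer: 5417/1253 ≈ 4.3232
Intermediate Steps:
o = 40 (o = -8*(-5) = 40)
C = 1483 (C = 3 - (-37)*40 = 3 - 1*(-1480) = 3 + 1480 = 1483)
(C + 3934)/((-19 - 20)*13 + 1760) = (1483 + 3934)/((-19 - 20)*13 + 1760) = 5417/(-39*13 + 1760) = 5417/(-507 + 1760) = 5417/1253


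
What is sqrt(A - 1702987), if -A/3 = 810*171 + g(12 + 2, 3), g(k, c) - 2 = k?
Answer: I*sqrt(2118565) ≈ 1455.5*I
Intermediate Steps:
g(k, c) = 2 + k
A = -415578 (A = -3*(810*171 + (2 + (12 + 2))) = -3*(138510 + (2 + 14)) = -3*(138510 + 16) = -3*138526 = -415578)
sqrt(A - 1702987) = sqrt(-415578 - 1702987) = sqrt(-2118565) = I*sqrt(2118565)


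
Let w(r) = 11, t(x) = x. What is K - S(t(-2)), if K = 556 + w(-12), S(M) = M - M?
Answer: 567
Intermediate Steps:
S(M) = 0
K = 567 (K = 556 + 11 = 567)
K - S(t(-2)) = 567 - 1*0 = 567 + 0 = 567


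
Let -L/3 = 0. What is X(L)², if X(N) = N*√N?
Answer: 0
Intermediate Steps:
L = 0 (L = -3*0 = 0)
X(N) = N^(3/2)
X(L)² = (0^(3/2))² = 0² = 0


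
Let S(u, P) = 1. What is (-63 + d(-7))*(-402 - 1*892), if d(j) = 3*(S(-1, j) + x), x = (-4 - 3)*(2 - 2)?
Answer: 77640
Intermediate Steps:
x = 0 (x = -7*0 = 0)
d(j) = 3 (d(j) = 3*(1 + 0) = 3*1 = 3)
(-63 + d(-7))*(-402 - 1*892) = (-63 + 3)*(-402 - 1*892) = -60*(-402 - 892) = -60*(-1294) = 77640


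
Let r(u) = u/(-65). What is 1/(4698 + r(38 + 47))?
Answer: 13/61057 ≈ 0.00021292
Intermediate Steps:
r(u) = -u/65 (r(u) = u*(-1/65) = -u/65)
1/(4698 + r(38 + 47)) = 1/(4698 - (38 + 47)/65) = 1/(4698 - 1/65*85) = 1/(4698 - 17/13) = 1/(61057/13) = 13/61057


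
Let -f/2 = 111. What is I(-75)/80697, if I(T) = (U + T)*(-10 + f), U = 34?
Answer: 9512/80697 ≈ 0.11787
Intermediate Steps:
f = -222 (f = -2*111 = -222)
I(T) = -7888 - 232*T (I(T) = (34 + T)*(-10 - 222) = (34 + T)*(-232) = -7888 - 232*T)
I(-75)/80697 = (-7888 - 232*(-75))/80697 = (-7888 + 17400)*(1/80697) = 9512*(1/80697) = 9512/80697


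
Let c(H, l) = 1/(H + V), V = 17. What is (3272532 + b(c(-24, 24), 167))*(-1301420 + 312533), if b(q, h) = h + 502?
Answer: -3236825917287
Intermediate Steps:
c(H, l) = 1/(17 + H) (c(H, l) = 1/(H + 17) = 1/(17 + H))
b(q, h) = 502 + h
(3272532 + b(c(-24, 24), 167))*(-1301420 + 312533) = (3272532 + (502 + 167))*(-1301420 + 312533) = (3272532 + 669)*(-988887) = 3273201*(-988887) = -3236825917287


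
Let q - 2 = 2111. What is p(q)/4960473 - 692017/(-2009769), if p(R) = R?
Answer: 1145659428646/3323134953579 ≈ 0.34475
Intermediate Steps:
q = 2113 (q = 2 + 2111 = 2113)
p(q)/4960473 - 692017/(-2009769) = 2113/4960473 - 692017/(-2009769) = 2113*(1/4960473) - 692017*(-1/2009769) = 2113/4960473 + 692017/2009769 = 1145659428646/3323134953579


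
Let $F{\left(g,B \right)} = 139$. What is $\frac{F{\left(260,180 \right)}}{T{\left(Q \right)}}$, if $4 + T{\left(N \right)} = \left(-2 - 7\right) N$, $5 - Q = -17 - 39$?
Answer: $- \frac{139}{553} \approx -0.25136$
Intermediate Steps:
$Q = 61$ ($Q = 5 - \left(-17 - 39\right) = 5 - -56 = 5 + 56 = 61$)
$T{\left(N \right)} = -4 - 9 N$ ($T{\left(N \right)} = -4 + \left(-2 - 7\right) N = -4 - 9 N$)
$\frac{F{\left(260,180 \right)}}{T{\left(Q \right)}} = \frac{139}{-4 - 549} = \frac{139}{-553} = 139 \left(- \frac{1}{553}\right) = - \frac{139}{553}$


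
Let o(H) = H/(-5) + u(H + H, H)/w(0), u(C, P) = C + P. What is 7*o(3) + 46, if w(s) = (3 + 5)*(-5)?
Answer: 1609/40 ≈ 40.225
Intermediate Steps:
w(s) = -40 (w(s) = 8*(-5) = -40)
o(H) = -11*H/40 (o(H) = H/(-5) + ((H + H) + H)/(-40) = H*(-⅕) + (2*H + H)*(-1/40) = -H/5 + (3*H)*(-1/40) = -H/5 - 3*H/40 = -11*H/40)
7*o(3) + 46 = 7*(-11/40*3) + 46 = 7*(-33/40) + 46 = -231/40 + 46 = 1609/40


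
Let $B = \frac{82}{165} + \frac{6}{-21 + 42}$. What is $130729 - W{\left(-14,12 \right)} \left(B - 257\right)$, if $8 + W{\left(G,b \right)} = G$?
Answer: $\frac{13134683}{105} \approx 1.2509 \cdot 10^{5}$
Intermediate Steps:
$W{\left(G,b \right)} = -8 + G$
$B = \frac{904}{1155}$ ($B = 82 \cdot \frac{1}{165} + \frac{6}{21} = \frac{82}{165} + 6 \cdot \frac{1}{21} = \frac{82}{165} + \frac{2}{7} = \frac{904}{1155} \approx 0.78268$)
$130729 - W{\left(-14,12 \right)} \left(B - 257\right) = 130729 - \left(-8 - 14\right) \left(\frac{904}{1155} - 257\right) = 130729 - \left(-22\right) \left(- \frac{295931}{1155}\right) = 130729 - \frac{591862}{105} = \frac{13134683}{105}$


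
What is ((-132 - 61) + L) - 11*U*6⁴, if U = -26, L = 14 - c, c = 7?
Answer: 370470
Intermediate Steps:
L = 7 (L = 14 - 1*7 = 14 - 7 = 7)
((-132 - 61) + L) - 11*U*6⁴ = ((-132 - 61) + 7) - 11*(-26)*6⁴ = (-193 + 7) + 286*1296 = -186 + 370656 = 370470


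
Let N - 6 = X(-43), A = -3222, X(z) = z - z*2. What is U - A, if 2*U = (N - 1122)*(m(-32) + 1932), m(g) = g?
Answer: -1016128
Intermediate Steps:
X(z) = -z (X(z) = z - 2*z = -z)
N = 49 (N = 6 - 1*(-43) = 6 + 43 = 49)
U = -1019350 (U = ((49 - 1122)*(-32 + 1932))/2 = (-1073*1900)/2 = (½)*(-2038700) = -1019350)
U - A = -1019350 - 1*(-3222) = -1019350 + 3222 = -1016128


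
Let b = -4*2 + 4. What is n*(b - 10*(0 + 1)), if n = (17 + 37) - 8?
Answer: -644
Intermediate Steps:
n = 46 (n = 54 - 8 = 46)
b = -4 (b = -8 + 4 = -4)
n*(b - 10*(0 + 1)) = 46*(-4 - 10*(0 + 1)) = 46*(-4 - 10*1) = 46*(-4 - 10) = 46*(-14) = -644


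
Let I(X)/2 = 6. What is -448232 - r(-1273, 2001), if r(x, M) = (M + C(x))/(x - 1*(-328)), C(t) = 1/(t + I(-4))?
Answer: -106826179676/238329 ≈ -4.4823e+5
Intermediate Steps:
I(X) = 12 (I(X) = 2*6 = 12)
C(t) = 1/(12 + t) (C(t) = 1/(t + 12) = 1/(12 + t))
r(x, M) = (M + 1/(12 + x))/(328 + x) (r(x, M) = (M + 1/(12 + x))/(x - 1*(-328)) = (M + 1/(12 + x))/(x + 328) = (M + 1/(12 + x))/(328 + x))
-448232 - r(-1273, 2001) = -448232 - (1 + 2001*(12 - 1273))/((12 - 1273)*(328 - 1273)) = -448232 - (1 + 2001*(-1261))/((-1261)*(-945)) = -448232 - (-1)*(-1)*(1 - 2523261)/(1261*945) = -448232 - (-1)*(-1)*(-2523260)/(1261*945) = -448232 - 1*(-504652/238329) = -448232 + 504652/238329 = -106826179676/238329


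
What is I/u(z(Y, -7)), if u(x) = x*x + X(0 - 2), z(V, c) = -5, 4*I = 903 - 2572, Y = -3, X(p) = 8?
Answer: -1669/132 ≈ -12.644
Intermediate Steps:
I = -1669/4 (I = (903 - 2572)/4 = (¼)*(-1669) = -1669/4 ≈ -417.25)
u(x) = 8 + x² (u(x) = x*x + 8 = x² + 8 = 8 + x²)
I/u(z(Y, -7)) = -1669/(4*(8 + (-5)²)) = -1669/(4*(8 + 25)) = -1669/4/33 = -1669/4*1/33 = -1669/132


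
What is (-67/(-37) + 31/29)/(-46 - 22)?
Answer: -1545/36482 ≈ -0.042350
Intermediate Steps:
(-67/(-37) + 31/29)/(-46 - 22) = (-67*(-1/37) + 31*(1/29))/(-68) = (67/37 + 31/29)*(-1/68) = (3090/1073)*(-1/68) = -1545/36482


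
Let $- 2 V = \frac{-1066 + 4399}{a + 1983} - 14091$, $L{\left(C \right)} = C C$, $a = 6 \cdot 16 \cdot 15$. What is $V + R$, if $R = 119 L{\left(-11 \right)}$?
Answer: $\frac{24467619}{1141} \approx 21444.0$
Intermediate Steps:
$a = 1440$ ($a = 96 \cdot 15 = 1440$)
$L{\left(C \right)} = C^{2}$
$V = \frac{8038360}{1141}$ ($V = - \frac{\frac{-1066 + 4399}{1440 + 1983} - 14091}{2} = - \frac{\frac{3333}{3423} - 14091}{2} = - \frac{3333 \cdot \frac{1}{3423} - 14091}{2} = - \frac{\frac{1111}{1141} - 14091}{2} = \left(- \frac{1}{2}\right) \left(- \frac{16076720}{1141}\right) = \frac{8038360}{1141} \approx 7045.0$)
$R = 14399$ ($R = 119 \left(-11\right)^{2} = 119 \cdot 121 = 14399$)
$V + R = \frac{8038360}{1141} + 14399 = \frac{24467619}{1141}$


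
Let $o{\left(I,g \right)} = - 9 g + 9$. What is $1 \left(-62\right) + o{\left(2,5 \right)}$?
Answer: $-98$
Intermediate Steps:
$o{\left(I,g \right)} = 9 - 9 g$
$1 \left(-62\right) + o{\left(2,5 \right)} = 1 \left(-62\right) + \left(9 - 45\right) = -62 + \left(9 - 45\right) = -62 - 36 = -98$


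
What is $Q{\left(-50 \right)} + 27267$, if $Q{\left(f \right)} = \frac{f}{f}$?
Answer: $27268$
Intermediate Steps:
$Q{\left(f \right)} = 1$
$Q{\left(-50 \right)} + 27267 = 1 + 27267 = 27268$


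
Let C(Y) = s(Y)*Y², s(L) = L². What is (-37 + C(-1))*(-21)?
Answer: 756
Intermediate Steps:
C(Y) = Y⁴ (C(Y) = Y²*Y² = Y⁴)
(-37 + C(-1))*(-21) = (-37 + (-1)⁴)*(-21) = (-37 + 1)*(-21) = -36*(-21) = 756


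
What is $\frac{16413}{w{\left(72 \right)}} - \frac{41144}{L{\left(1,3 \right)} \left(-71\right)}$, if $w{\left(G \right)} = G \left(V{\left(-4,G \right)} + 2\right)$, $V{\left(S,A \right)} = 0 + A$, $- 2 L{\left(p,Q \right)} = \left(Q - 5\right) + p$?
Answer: $\frac{146531929}{126096} \approx 1162.1$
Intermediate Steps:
$L{\left(p,Q \right)} = \frac{5}{2} - \frac{Q}{2} - \frac{p}{2}$ ($L{\left(p,Q \right)} = - \frac{\left(Q - 5\right) + p}{2} = - \frac{\left(-5 + Q\right) + p}{2} = - \frac{-5 + Q + p}{2} = \frac{5}{2} - \frac{Q}{2} - \frac{p}{2}$)
$V{\left(S,A \right)} = A$
$w{\left(G \right)} = G \left(2 + G\right)$ ($w{\left(G \right)} = G \left(G + 2\right) = G \left(2 + G\right)$)
$\frac{16413}{w{\left(72 \right)}} - \frac{41144}{L{\left(1,3 \right)} \left(-71\right)} = \frac{16413}{72 \left(2 + 72\right)} - \frac{41144}{\left(\frac{5}{2} - \frac{3}{2} - \frac{1}{2}\right) \left(-71\right)} = \frac{16413}{72 \cdot 74} - \frac{41144}{\left(\frac{5}{2} - \frac{3}{2} - \frac{1}{2}\right) \left(-71\right)} = \frac{16413}{5328} - \frac{41144}{\frac{1}{2} \left(-71\right)} = 16413 \cdot \frac{1}{5328} - \frac{41144}{- \frac{71}{2}} = \frac{5471}{1776} - - \frac{82288}{71} = \frac{5471}{1776} + \frac{82288}{71} = \frac{146531929}{126096}$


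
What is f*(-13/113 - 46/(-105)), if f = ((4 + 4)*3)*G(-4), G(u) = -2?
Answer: -61328/3955 ≈ -15.506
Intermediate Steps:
f = -48 (f = ((4 + 4)*3)*(-2) = (8*3)*(-2) = 24*(-2) = -48)
f*(-13/113 - 46/(-105)) = -48*(-13/113 - 46/(-105)) = -48*(-13*1/113 - 46*(-1/105)) = -48*(-13/113 + 46/105) = -48*3833/11865 = -61328/3955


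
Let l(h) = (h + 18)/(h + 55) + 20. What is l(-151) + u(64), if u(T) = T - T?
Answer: 2053/96 ≈ 21.385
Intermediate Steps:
u(T) = 0
l(h) = 20 + (18 + h)/(55 + h) (l(h) = (18 + h)/(55 + h) + 20 = 20 + (18 + h)/(55 + h))
l(-151) + u(64) = (1118 + 21*(-151))/(55 - 151) + 0 = (1118 - 3171)/(-96) + 0 = -1/96*(-2053) + 0 = 2053/96 + 0 = 2053/96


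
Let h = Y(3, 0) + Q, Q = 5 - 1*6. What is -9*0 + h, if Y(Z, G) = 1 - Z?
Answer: -3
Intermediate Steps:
Q = -1 (Q = 5 - 6 = -1)
h = -3 (h = (1 - 1*3) - 1 = (1 - 3) - 1 = -2 - 1 = -3)
-9*0 + h = -9*0 - 3 = 0 - 3 = -3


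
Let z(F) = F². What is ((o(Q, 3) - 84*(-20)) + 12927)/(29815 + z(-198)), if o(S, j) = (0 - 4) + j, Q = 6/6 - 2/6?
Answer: 14606/69019 ≈ 0.21162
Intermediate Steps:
Q = ⅔ (Q = 6*(⅙) - 2*⅙ = 1 - ⅓ = ⅔ ≈ 0.66667)
o(S, j) = -4 + j
((o(Q, 3) - 84*(-20)) + 12927)/(29815 + z(-198)) = (((-4 + 3) - 84*(-20)) + 12927)/(29815 + (-198)²) = ((-1 + 1680) + 12927)/(29815 + 39204) = (1679 + 12927)/69019 = 14606*(1/69019) = 14606/69019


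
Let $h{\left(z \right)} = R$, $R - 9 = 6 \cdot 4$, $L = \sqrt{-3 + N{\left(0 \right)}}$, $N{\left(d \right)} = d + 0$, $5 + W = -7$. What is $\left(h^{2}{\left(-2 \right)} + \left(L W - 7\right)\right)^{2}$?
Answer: $1170292 - 25968 i \sqrt{3} \approx 1.1703 \cdot 10^{6} - 44978.0 i$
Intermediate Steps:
$W = -12$ ($W = -5 - 7 = -12$)
$N{\left(d \right)} = d$
$L = i \sqrt{3}$ ($L = \sqrt{-3 + 0} = \sqrt{-3} = i \sqrt{3} \approx 1.732 i$)
$R = 33$ ($R = 9 + 6 \cdot 4 = 9 + 24 = 33$)
$h{\left(z \right)} = 33$
$\left(h^{2}{\left(-2 \right)} + \left(L W - 7\right)\right)^{2} = \left(33^{2} - \left(7 - i \sqrt{3} \left(-12\right)\right)\right)^{2} = \left(1089 - \left(7 + 12 i \sqrt{3}\right)\right)^{2} = \left(1082 - 12 i \sqrt{3}\right)^{2}$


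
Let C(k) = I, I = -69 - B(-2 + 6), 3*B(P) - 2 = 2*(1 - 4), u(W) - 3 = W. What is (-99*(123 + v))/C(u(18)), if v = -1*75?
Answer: 14256/203 ≈ 70.227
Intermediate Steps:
u(W) = 3 + W
B(P) = -4/3 (B(P) = 2/3 + (2*(1 - 4))/3 = 2/3 + (2*(-3))/3 = 2/3 + (1/3)*(-6) = 2/3 - 2 = -4/3)
I = -203/3 (I = -69 - 1*(-4/3) = -69 + 4/3 = -203/3 ≈ -67.667)
v = -75
C(k) = -203/3
(-99*(123 + v))/C(u(18)) = (-99*(123 - 75))/(-203/3) = -99*48*(-3/203) = -4752*(-3/203) = 14256/203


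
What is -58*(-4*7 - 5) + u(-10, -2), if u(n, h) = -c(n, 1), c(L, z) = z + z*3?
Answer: 1910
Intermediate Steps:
c(L, z) = 4*z (c(L, z) = z + 3*z = 4*z)
u(n, h) = -4
-58*(-4*7 - 5) + u(-10, -2) = -58*(-4*7 - 5) - 4 = -58*(-28 - 5) - 4 = -58*(-33) - 4 = 1914 - 4 = 1910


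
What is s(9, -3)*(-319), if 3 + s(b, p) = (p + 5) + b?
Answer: -2552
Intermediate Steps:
s(b, p) = 2 + b + p (s(b, p) = -3 + ((p + 5) + b) = -3 + ((5 + p) + b) = -3 + (5 + b + p) = 2 + b + p)
s(9, -3)*(-319) = (2 + 9 - 3)*(-319) = 8*(-319) = -2552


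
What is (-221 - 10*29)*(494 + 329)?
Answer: -420553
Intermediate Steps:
(-221 - 10*29)*(494 + 329) = (-221 - 290)*823 = -511*823 = -420553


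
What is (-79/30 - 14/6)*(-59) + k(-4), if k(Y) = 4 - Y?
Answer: 9031/30 ≈ 301.03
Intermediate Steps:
(-79/30 - 14/6)*(-59) + k(-4) = (-79/30 - 14/6)*(-59) + (4 - 1*(-4)) = (-79*1/30 - 14*⅙)*(-59) + (4 + 4) = (-79/30 - 7/3)*(-59) + 8 = -149/30*(-59) + 8 = 8791/30 + 8 = 9031/30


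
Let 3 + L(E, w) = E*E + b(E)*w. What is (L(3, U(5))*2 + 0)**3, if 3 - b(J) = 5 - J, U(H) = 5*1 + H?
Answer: 32768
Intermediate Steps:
U(H) = 5 + H
b(J) = -2 + J (b(J) = 3 - (5 - J) = 3 + (-5 + J) = -2 + J)
L(E, w) = -3 + E**2 + w*(-2 + E) (L(E, w) = -3 + (E*E + (-2 + E)*w) = -3 + (E**2 + w*(-2 + E)) = -3 + E**2 + w*(-2 + E))
(L(3, U(5))*2 + 0)**3 = ((-3 + 3**2 + (5 + 5)*(-2 + 3))*2 + 0)**3 = ((-3 + 9 + 10*1)*2 + 0)**3 = ((-3 + 9 + 10)*2 + 0)**3 = (16*2 + 0)**3 = (32 + 0)**3 = 32**3 = 32768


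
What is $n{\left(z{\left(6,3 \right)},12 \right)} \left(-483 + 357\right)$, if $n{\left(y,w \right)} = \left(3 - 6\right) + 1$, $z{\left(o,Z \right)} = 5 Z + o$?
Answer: $252$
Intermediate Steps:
$z{\left(o,Z \right)} = o + 5 Z$
$n{\left(y,w \right)} = -2$ ($n{\left(y,w \right)} = -3 + 1 = -2$)
$n{\left(z{\left(6,3 \right)},12 \right)} \left(-483 + 357\right) = - 2 \left(-483 + 357\right) = \left(-2\right) \left(-126\right) = 252$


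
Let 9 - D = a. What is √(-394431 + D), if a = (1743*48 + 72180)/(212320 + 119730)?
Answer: 2*I*√108719795181138/33205 ≈ 628.03*I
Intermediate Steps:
a = 77922/166025 (a = (83664 + 72180)/332050 = 155844*(1/332050) = 77922/166025 ≈ 0.46934)
D = 1416303/166025 (D = 9 - 1*77922/166025 = 9 - 77922/166025 = 1416303/166025 ≈ 8.5307)
√(-394431 + D) = √(-394431 + 1416303/166025) = √(-65483990472/166025) = 2*I*√108719795181138/33205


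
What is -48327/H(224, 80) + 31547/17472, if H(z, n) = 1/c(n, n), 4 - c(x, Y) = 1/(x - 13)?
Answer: -225444501199/1170624 ≈ -1.9259e+5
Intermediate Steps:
c(x, Y) = 4 - 1/(-13 + x) (c(x, Y) = 4 - 1/(x - 13) = 4 - 1/(-13 + x))
H(z, n) = (-13 + n)/(-53 + 4*n) (H(z, n) = 1/((-53 + 4*n)/(-13 + n)) = (-13 + n)/(-53 + 4*n))
-48327/H(224, 80) + 31547/17472 = -48327*(-53 + 4*80)/(-13 + 80) + 31547/17472 = -48327/(67/(-53 + 320)) + 31547*(1/17472) = -48327/(67/267) + 31547/17472 = -48327/((1/267)*67) + 31547/17472 = -48327/67/267 + 31547/17472 = -48327*267/67 + 31547/17472 = -12903309/67 + 31547/17472 = -225444501199/1170624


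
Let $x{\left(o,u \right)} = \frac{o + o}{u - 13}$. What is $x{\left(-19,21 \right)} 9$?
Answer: $- \frac{171}{4} \approx -42.75$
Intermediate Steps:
$x{\left(o,u \right)} = \frac{2 o}{-13 + u}$
$x{\left(-19,21 \right)} 9 = 2 \left(-19\right) \frac{1}{-13 + 21} \cdot 9 = 2 \left(-19\right) \frac{1}{8} \cdot 9 = \left(- \frac{19}{4}\right) 9 = - \frac{171}{4}$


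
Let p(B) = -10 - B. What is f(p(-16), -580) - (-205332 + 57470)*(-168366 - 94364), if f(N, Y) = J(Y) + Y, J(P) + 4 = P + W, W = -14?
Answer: -38847784438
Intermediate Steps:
J(P) = -18 + P (J(P) = -4 + (P - 14) = -4 + (-14 + P) = -18 + P)
f(N, Y) = -18 + 2*Y (f(N, Y) = (-18 + Y) + Y = -18 + 2*Y)
f(p(-16), -580) - (-205332 + 57470)*(-168366 - 94364) = (-18 + 2*(-580)) - (-205332 + 57470)*(-168366 - 94364) = (-18 - 1160) - (-147862)*(-262730) = -1178 - 1*38847783260 = -1178 - 38847783260 = -38847784438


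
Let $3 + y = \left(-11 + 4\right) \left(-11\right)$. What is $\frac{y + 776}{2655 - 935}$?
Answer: $\frac{85}{172} \approx 0.49419$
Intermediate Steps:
$y = 74$ ($y = -3 + \left(-11 + 4\right) \left(-11\right) = -3 - -77 = -3 + 77 = 74$)
$\frac{y + 776}{2655 - 935} = \frac{74 + 776}{2655 - 935} = \frac{850}{1720} = 850 \cdot \frac{1}{1720} = \frac{85}{172}$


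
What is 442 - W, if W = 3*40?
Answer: 322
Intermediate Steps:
W = 120
442 - W = 442 - 1*120 = 442 - 120 = 322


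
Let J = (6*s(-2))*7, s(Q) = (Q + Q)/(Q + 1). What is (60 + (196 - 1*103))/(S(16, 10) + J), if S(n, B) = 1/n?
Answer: 2448/2689 ≈ 0.91038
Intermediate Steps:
s(Q) = 2*Q/(1 + Q) (s(Q) = (2*Q)/(1 + Q) = 2*Q/(1 + Q))
J = 168 (J = (6*(2*(-2)/(1 - 2)))*7 = (6*(2*(-2)/(-1)))*7 = (6*(2*(-2)*(-1)))*7 = (6*4)*7 = 24*7 = 168)
(60 + (196 - 1*103))/(S(16, 10) + J) = (60 + (196 - 1*103))/(1/16 + 168) = (60 + (196 - 103))/(1/16 + 168) = (60 + 93)/(2689/16) = 153*(16/2689) = 2448/2689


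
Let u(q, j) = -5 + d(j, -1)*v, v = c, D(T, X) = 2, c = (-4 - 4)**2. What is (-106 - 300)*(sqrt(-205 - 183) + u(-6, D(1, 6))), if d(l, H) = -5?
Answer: 131950 - 812*I*sqrt(97) ≈ 1.3195e+5 - 7997.3*I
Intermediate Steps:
c = 64 (c = (-8)**2 = 64)
v = 64
u(q, j) = -325 (u(q, j) = -5 - 5*64 = -5 - 320 = -325)
(-106 - 300)*(sqrt(-205 - 183) + u(-6, D(1, 6))) = (-106 - 300)*(sqrt(-205 - 183) - 325) = -406*(sqrt(-388) - 325) = -406*(2*I*sqrt(97) - 325) = -406*(-325 + 2*I*sqrt(97)) = 131950 - 812*I*sqrt(97)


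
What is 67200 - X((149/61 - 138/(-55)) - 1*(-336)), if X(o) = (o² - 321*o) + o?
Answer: 675997209351/11256025 ≈ 60057.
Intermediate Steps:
X(o) = o² - 320*o
67200 - X((149/61 - 138/(-55)) - 1*(-336)) = 67200 - ((149/61 - 138/(-55)) - 1*(-336))*(-320 + ((149/61 - 138/(-55)) - 1*(-336))) = 67200 - ((149*(1/61) - 138*(-1/55)) + 336)*(-320 + ((149*(1/61) - 138*(-1/55)) + 336)) = 67200 - ((149/61 + 138/55) + 336)*(-320 + ((149/61 + 138/55) + 336)) = 67200 - (16613/3355 + 336)*(-320 + (16613/3355 + 336)) = 67200 - 1143893*(-320 + 1143893/3355)/3355 = 67200 - 1143893*70293/(3355*3355) = 67200 - 1*80407670649/11256025 = 67200 - 80407670649/11256025 = 675997209351/11256025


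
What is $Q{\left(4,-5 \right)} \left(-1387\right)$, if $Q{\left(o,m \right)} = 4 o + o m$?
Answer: $5548$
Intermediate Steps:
$Q{\left(o,m \right)} = 4 o + m o$
$Q{\left(4,-5 \right)} \left(-1387\right) = 4 \left(4 - 5\right) \left(-1387\right) = 4 \left(-1\right) \left(-1387\right) = \left(-4\right) \left(-1387\right) = 5548$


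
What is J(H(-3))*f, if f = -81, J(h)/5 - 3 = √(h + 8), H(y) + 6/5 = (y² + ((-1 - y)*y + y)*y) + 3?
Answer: -1215 - 81*√1145 ≈ -3955.9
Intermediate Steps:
H(y) = 9/5 + y² + y*(y + y*(-1 - y)) (H(y) = -6/5 + ((y² + ((-1 - y)*y + y)*y) + 3) = -6/5 + ((y² + (y*(-1 - y) + y)*y) + 3) = -6/5 + ((y² + (y + y*(-1 - y))*y) + 3) = -6/5 + ((y² + y*(y + y*(-1 - y))) + 3) = -6/5 + (3 + y² + y*(y + y*(-1 - y))) = 9/5 + y² + y*(y + y*(-1 - y)))
J(h) = 15 + 5*√(8 + h) (J(h) = 15 + 5*√(h + 8) = 15 + 5*√(8 + h))
J(H(-3))*f = (15 + 5*√(8 + (9/5 + (-3)² - 1*(-3)³)))*(-81) = (15 + 5*√(8 + (9/5 + 9 - 1*(-27))))*(-81) = (15 + 5*√(8 + (9/5 + 9 + 27)))*(-81) = (15 + 5*√(8 + 189/5))*(-81) = (15 + 5*√(229/5))*(-81) = (15 + 5*(√1145/5))*(-81) = (15 + √1145)*(-81) = -1215 - 81*√1145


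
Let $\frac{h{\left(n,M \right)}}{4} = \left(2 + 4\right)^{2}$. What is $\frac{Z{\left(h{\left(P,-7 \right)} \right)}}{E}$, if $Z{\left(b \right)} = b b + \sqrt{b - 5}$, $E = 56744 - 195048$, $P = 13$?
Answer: $- \frac{324}{2161} - \frac{\sqrt{139}}{138304} \approx -0.15002$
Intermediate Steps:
$h{\left(n,M \right)} = 144$ ($h{\left(n,M \right)} = 4 \left(2 + 4\right)^{2} = 4 \cdot 6^{2} = 4 \cdot 36 = 144$)
$E = -138304$ ($E = 56744 - 195048 = -138304$)
$Z{\left(b \right)} = b^{2} + \sqrt{-5 + b}$
$\frac{Z{\left(h{\left(P,-7 \right)} \right)}}{E} = \frac{144^{2} + \sqrt{-5 + 144}}{-138304} = \left(20736 + \sqrt{139}\right) \left(- \frac{1}{138304}\right) = - \frac{324}{2161} - \frac{\sqrt{139}}{138304}$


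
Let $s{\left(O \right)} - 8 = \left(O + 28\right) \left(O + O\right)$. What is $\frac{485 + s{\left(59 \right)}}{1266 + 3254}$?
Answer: $\frac{10759}{4520} \approx 2.3803$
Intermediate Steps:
$s{\left(O \right)} = 8 + 2 O \left(28 + O\right)$ ($s{\left(O \right)} = 8 + \left(O + 28\right) \left(O + O\right) = 8 + \left(28 + O\right) 2 O = 8 + 2 O \left(28 + O\right)$)
$\frac{485 + s{\left(59 \right)}}{1266 + 3254} = \frac{485 + \left(8 + 2 \cdot 59^{2} + 56 \cdot 59\right)}{1266 + 3254} = \frac{485 + \left(8 + 2 \cdot 3481 + 3304\right)}{4520} = \left(485 + \left(8 + 6962 + 3304\right)\right) \frac{1}{4520} = \left(485 + 10274\right) \frac{1}{4520} = 10759 \cdot \frac{1}{4520} = \frac{10759}{4520}$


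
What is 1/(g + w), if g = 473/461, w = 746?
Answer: 461/344379 ≈ 0.0013386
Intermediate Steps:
g = 473/461 (g = 473*(1/461) = 473/461 ≈ 1.0260)
1/(g + w) = 1/(473/461 + 746) = 1/(344379/461) = 461/344379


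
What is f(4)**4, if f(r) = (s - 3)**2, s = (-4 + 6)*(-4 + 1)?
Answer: 43046721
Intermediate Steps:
s = -6 (s = 2*(-3) = -6)
f(r) = 81 (f(r) = (-6 - 3)**2 = (-9)**2 = 81)
f(4)**4 = 81**4 = 43046721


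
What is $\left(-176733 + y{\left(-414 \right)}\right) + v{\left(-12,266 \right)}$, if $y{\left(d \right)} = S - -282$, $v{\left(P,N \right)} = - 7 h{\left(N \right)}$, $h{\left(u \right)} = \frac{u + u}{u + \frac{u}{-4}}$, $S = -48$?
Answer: $- \frac{529553}{3} \approx -1.7652 \cdot 10^{5}$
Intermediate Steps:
$h{\left(u \right)} = \frac{8}{3}$ ($h{\left(u \right)} = \frac{2 u}{u + u \left(- \frac{1}{4}\right)} = \frac{2 u}{u - \frac{u}{4}} = \frac{2 u}{\frac{3}{4} u} = 2 u \frac{4}{3 u} = \frac{8}{3}$)
$v{\left(P,N \right)} = - \frac{56}{3}$ ($v{\left(P,N \right)} = \left(-7\right) \frac{8}{3} = - \frac{56}{3}$)
$y{\left(d \right)} = 234$ ($y{\left(d \right)} = -48 - -282 = -48 + 282 = 234$)
$\left(-176733 + y{\left(-414 \right)}\right) + v{\left(-12,266 \right)} = \left(-176733 + 234\right) - \frac{56}{3} = -176499 - \frac{56}{3} = - \frac{529553}{3}$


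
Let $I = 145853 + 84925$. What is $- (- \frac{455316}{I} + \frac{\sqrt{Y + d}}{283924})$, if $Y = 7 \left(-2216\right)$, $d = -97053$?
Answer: $\frac{75886}{38463} - \frac{i \sqrt{112565}}{283924} \approx 1.973 - 0.0011817 i$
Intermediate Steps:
$Y = -15512$
$I = 230778$
$- (- \frac{455316}{I} + \frac{\sqrt{Y + d}}{283924}) = - (- \frac{455316}{230778} + \frac{\sqrt{-15512 - 97053}}{283924}) = - (\left(-455316\right) \frac{1}{230778} + \sqrt{-112565} \cdot \frac{1}{283924}) = - (- \frac{75886}{38463} + i \sqrt{112565} \cdot \frac{1}{283924}) = - (- \frac{75886}{38463} + \frac{i \sqrt{112565}}{283924}) = \frac{75886}{38463} - \frac{i \sqrt{112565}}{283924}$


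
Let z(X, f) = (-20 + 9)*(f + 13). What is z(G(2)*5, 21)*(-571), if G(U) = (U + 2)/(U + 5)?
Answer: 213554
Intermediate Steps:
G(U) = (2 + U)/(5 + U)
z(X, f) = -143 - 11*f (z(X, f) = -11*(13 + f) = -143 - 11*f)
z(G(2)*5, 21)*(-571) = (-143 - 11*21)*(-571) = (-143 - 231)*(-571) = -374*(-571) = 213554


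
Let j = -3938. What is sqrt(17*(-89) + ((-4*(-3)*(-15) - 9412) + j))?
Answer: 7*I*sqrt(307) ≈ 122.65*I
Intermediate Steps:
sqrt(17*(-89) + ((-4*(-3)*(-15) - 9412) + j)) = sqrt(17*(-89) + ((-4*(-3)*(-15) - 9412) - 3938)) = sqrt(-1513 + ((12*(-15) - 9412) - 3938)) = sqrt(-1513 + ((-180 - 9412) - 3938)) = sqrt(-1513 + (-9592 - 3938)) = sqrt(-1513 - 13530) = sqrt(-15043) = 7*I*sqrt(307)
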